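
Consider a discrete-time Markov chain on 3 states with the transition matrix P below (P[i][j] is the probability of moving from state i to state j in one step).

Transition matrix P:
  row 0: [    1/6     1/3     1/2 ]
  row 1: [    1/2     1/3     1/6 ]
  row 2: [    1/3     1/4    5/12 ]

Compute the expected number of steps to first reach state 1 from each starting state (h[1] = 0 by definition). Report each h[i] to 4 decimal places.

First-step conditioning: h[1] = 0; for i ≠ 1, h[i] = 1 + Σ_k P[i][k]·h[k].
  h[0] = 1 + 1/6·h[0] + 1/2·h[2]
  h[2] = 1 + 1/3·h[0] + 5/12·h[2]
Solving the 2×2 linear system over states ≠ 1 gives exactly h = [78/23, 0, 84/23] (h[1] = 0 is the target).

h = [3.3913, 0.0000, 3.6522]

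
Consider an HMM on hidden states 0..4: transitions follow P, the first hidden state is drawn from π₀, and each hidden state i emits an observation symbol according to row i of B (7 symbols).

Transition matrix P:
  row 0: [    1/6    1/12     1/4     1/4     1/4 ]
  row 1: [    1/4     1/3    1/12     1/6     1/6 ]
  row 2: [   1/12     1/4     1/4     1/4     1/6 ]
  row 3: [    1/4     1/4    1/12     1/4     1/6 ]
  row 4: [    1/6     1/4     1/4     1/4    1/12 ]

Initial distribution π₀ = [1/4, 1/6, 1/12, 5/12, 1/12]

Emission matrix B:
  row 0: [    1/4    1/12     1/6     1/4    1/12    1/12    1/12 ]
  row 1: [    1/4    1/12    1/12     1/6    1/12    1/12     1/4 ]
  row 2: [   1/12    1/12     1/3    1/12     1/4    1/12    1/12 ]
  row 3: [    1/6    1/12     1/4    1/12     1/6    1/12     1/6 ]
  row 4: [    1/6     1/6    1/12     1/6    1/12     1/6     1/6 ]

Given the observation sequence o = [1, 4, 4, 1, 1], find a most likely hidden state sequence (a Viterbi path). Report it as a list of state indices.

path = [3, 3, 3, 0, 4]

t=0: δ = [2.083e-02, 1.389e-02, 6.944e-03, 3.472e-02, 1.389e-02]  (obs o_0=1)
t=1: δ = [7.234e-04, 7.234e-04, 1.302e-03, 1.447e-03, 4.823e-04]  ψ = [3, 3, 0, 3, 3]  (obs o_1=4)
t=2: δ = [3.014e-05, 3.014e-05, 8.138e-05, 6.028e-05, 2.009e-05]  ψ = [3, 3, 2, 3, 3]  (obs o_2=4)
t=3: δ = [1.256e-06, 1.695e-06, 1.695e-06, 1.695e-06, 2.261e-06]  ψ = [3, 2, 2, 2, 2]  (obs o_3=1)
t=4: δ = [3.532e-08, 4.710e-08, 4.710e-08, 4.710e-08, 5.233e-08]  ψ = [1, 1, 4, 4, 0]  (obs o_4=1)
backtrack: best end state = 4; path = [3, 3, 3, 0, 4]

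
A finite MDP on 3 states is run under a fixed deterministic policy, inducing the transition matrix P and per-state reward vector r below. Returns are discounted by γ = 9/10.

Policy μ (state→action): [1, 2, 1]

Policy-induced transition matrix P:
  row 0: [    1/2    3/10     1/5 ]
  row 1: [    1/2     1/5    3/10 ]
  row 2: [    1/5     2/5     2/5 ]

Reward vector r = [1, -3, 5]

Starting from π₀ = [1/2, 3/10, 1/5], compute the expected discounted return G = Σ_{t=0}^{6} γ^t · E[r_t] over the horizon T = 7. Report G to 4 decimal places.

t=0: π = [0.5000, 0.3000, 0.2000], E[r] = 0.6000, γ^t·E[r] = 0.600000, running G = 0.600000
t=1: π = [0.4400, 0.2900, 0.2700], E[r] = 0.9200, γ^t·E[r] = 0.828000, running G = 1.428000
t=2: π = [0.4190, 0.2980, 0.2830], E[r] = 0.9400, γ^t·E[r] = 0.761400, running G = 2.189400
t=3: π = [0.4151, 0.2985, 0.2864], E[r] = 0.9516, γ^t·E[r] = 0.693716, running G = 2.883116
t=4: π = [0.4141, 0.2988, 0.2871], E[r] = 0.9534, γ^t·E[r] = 0.625499, running G = 3.508616
t=5: π = [0.4139, 0.2988, 0.2873], E[r] = 0.9539, γ^t·E[r] = 0.563259, running G = 4.071875
t=6: π = [0.4138, 0.2988, 0.2873], E[r] = 0.9540, γ^t·E[r] = 0.506989, running G = 4.578864

G = 4.5789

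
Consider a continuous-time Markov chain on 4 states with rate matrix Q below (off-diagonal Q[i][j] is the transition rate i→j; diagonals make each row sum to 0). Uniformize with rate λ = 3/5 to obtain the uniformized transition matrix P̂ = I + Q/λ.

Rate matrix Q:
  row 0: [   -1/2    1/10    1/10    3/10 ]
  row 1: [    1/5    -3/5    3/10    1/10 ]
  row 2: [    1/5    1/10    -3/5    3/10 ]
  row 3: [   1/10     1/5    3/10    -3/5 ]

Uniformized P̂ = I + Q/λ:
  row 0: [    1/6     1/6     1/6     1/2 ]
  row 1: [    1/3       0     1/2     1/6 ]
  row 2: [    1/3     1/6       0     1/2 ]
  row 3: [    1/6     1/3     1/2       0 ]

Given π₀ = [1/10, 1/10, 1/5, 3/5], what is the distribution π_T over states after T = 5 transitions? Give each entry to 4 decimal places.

t=0: π = [0.1000, 0.1000, 0.2000, 0.6000]
t=1: π = [0.2167, 0.2500, 0.3667, 0.1667]
t=2: π = [0.2694, 0.1528, 0.2444, 0.3333]
t=3: π = [0.2329, 0.1968, 0.2880, 0.2824]
t=4: π = [0.2475, 0.1809, 0.2784, 0.2932]
t=5: π = [0.2432, 0.1854, 0.2783, 0.2931]

π = [0.2432, 0.1854, 0.2783, 0.2931]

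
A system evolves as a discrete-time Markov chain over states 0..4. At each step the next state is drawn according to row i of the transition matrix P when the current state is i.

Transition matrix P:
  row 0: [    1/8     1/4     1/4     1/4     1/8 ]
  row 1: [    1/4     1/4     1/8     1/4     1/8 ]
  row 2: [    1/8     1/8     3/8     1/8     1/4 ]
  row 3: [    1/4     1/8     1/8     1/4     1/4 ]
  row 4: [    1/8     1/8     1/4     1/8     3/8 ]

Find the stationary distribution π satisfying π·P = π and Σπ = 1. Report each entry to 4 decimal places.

π = [0.1698, 0.1671, 0.2346, 0.1910, 0.2376]

Balance equations π_j = Σ_i π_i·P[i][j]:
  π_0 = 1/8·π_0 + 1/4·π_1 + 1/8·π_2 + 1/4·π_3 + 1/8·π_4
  π_1 = 1/4·π_0 + 1/4·π_1 + 1/8·π_2 + 1/8·π_3 + 1/8·π_4
  π_2 = 1/4·π_0 + 1/8·π_1 + 3/8·π_2 + 1/8·π_3 + 1/4·π_4
  π_3 = 1/4·π_0 + 1/4·π_1 + 1/8·π_2 + 1/4·π_3 + 1/8·π_4
  normalize: π_0 + π_1 + π_2 + π_3 + π_4 = 1
Solving the linear system gives exactly π = [64/377, 63/377, 619/2639, 72/377, 627/2639].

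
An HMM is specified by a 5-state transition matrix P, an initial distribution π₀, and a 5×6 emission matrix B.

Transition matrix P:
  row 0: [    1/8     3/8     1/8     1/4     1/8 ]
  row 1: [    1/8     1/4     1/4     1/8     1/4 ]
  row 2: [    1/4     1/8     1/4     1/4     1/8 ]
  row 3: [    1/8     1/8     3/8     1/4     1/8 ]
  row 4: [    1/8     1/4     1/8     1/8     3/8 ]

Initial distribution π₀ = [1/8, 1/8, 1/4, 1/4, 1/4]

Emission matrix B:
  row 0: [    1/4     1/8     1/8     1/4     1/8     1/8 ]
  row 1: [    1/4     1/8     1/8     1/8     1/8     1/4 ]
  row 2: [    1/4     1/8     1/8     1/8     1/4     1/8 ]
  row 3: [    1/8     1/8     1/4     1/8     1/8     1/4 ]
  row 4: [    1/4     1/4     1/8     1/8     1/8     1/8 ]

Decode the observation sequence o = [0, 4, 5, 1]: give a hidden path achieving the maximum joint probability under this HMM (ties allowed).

path = [4, 4, 4, 4]

t=0: δ = [3.125e-02, 3.125e-02, 6.250e-02, 3.125e-02, 6.250e-02]  (obs o_0=0)
t=1: δ = [1.953e-03, 1.953e-03, 3.906e-03, 1.953e-03, 2.930e-03]  ψ = [2, 4, 2, 2, 4]  (obs o_1=4)
t=2: δ = [1.221e-04, 1.831e-04, 1.221e-04, 2.441e-04, 1.373e-04]  ψ = [2, 0, 2, 2, 4]  (obs o_2=5)
t=3: δ = [3.815e-06, 5.722e-06, 1.144e-05, 7.629e-06, 1.287e-05]  ψ = [2, 0, 3, 3, 4]  (obs o_3=1)
backtrack: best end state = 4; path = [4, 4, 4, 4]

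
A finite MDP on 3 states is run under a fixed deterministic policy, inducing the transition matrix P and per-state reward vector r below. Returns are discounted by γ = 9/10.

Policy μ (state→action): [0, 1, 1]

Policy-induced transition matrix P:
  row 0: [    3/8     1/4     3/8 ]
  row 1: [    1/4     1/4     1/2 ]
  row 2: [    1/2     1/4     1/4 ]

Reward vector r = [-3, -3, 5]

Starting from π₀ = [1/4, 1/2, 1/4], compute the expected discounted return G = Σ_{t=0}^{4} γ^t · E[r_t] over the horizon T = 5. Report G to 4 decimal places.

G = -1.0518

t=0: π = [0.2500, 0.5000, 0.2500], E[r] = -1.0000, γ^t·E[r] = -1.000000, running G = -1.000000
t=1: π = [0.3438, 0.2500, 0.4063], E[r] = 0.2500, γ^t·E[r] = 0.225000, running G = -0.775000
t=2: π = [0.3945, 0.2500, 0.3555], E[r] = -0.1563, γ^t·E[r] = -0.126563, running G = -0.901563
t=3: π = [0.3882, 0.2500, 0.3618], E[r] = -0.1055, γ^t·E[r] = -0.076887, running G = -0.978449
t=4: π = [0.3890, 0.2500, 0.3610], E[r] = -0.1118, γ^t·E[r] = -0.073363, running G = -1.051812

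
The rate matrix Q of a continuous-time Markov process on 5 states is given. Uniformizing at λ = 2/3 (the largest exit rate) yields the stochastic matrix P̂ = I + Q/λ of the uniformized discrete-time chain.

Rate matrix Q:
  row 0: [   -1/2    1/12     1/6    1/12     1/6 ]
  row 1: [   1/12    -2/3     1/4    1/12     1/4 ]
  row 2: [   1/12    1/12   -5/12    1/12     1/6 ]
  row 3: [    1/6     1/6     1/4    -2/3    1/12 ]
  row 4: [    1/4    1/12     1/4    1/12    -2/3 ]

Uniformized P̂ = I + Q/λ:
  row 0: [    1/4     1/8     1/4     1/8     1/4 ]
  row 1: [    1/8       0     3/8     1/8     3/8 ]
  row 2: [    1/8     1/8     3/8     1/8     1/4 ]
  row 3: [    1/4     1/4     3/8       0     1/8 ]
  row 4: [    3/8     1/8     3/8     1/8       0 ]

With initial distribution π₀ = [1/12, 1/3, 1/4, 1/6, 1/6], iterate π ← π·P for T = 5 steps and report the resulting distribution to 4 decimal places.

t=0: π = [0.0833, 0.3333, 0.2500, 0.1667, 0.1667]
t=1: π = [0.1979, 0.1042, 0.3646, 0.1042, 0.2292]
t=2: π = [0.2201, 0.1250, 0.3503, 0.1120, 0.1927]
t=3: π = [0.2147, 0.1234, 0.3475, 0.1110, 0.2035]
t=4: π = [0.2166, 0.1235, 0.3482, 0.1111, 0.2007]
t=5: π = [0.2161, 0.1235, 0.3479, 0.1111, 0.2014]

π = [0.2161, 0.1235, 0.3479, 0.1111, 0.2014]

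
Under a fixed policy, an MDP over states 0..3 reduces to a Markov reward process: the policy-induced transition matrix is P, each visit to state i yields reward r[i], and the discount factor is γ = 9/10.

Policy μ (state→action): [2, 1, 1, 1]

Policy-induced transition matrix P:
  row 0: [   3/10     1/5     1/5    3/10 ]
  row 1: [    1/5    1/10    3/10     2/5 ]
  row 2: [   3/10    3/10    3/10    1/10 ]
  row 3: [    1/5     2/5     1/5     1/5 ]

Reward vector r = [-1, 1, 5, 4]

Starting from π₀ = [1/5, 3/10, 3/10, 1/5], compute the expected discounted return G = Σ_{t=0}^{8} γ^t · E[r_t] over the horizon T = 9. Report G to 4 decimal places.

t=0: π = [0.2000, 0.3000, 0.3000, 0.2000], E[r] = 2.4000, γ^t·E[r] = 2.400000, running G = 2.400000
t=1: π = [0.2500, 0.2400, 0.2600, 0.2500], E[r] = 2.2900, γ^t·E[r] = 2.061000, running G = 4.461000
t=2: π = [0.2510, 0.2520, 0.2500, 0.2470], E[r] = 2.2390, γ^t·E[r] = 1.813590, running G = 6.274590
t=3: π = [0.2501, 0.2492, 0.2502, 0.2505], E[r] = 2.2521, γ^t·E[r] = 1.641781, running G = 7.916371
t=4: π = [0.2500, 0.2502, 0.2499, 0.2498], E[r] = 2.2492, γ^t·E[r] = 1.475694, running G = 9.392064
t=5: π = [0.2500, 0.2499, 0.2500, 0.2500], E[r] = 2.2502, γ^t·E[r] = 1.328726, running G = 10.720790
t=6: π = [0.2500, 0.2500, 0.2500, 0.2500], E[r] = 2.2499, γ^t·E[r] = 1.195709, running G = 11.916500
t=7: π = [0.2500, 0.2500, 0.2500, 0.2500], E[r] = 2.2500, γ^t·E[r] = 1.076177, running G = 12.992676
t=8: π = [0.2500, 0.2500, 0.2500, 0.2500], E[r] = 2.2500, γ^t·E[r] = 0.968549, running G = 13.961225

G = 13.9612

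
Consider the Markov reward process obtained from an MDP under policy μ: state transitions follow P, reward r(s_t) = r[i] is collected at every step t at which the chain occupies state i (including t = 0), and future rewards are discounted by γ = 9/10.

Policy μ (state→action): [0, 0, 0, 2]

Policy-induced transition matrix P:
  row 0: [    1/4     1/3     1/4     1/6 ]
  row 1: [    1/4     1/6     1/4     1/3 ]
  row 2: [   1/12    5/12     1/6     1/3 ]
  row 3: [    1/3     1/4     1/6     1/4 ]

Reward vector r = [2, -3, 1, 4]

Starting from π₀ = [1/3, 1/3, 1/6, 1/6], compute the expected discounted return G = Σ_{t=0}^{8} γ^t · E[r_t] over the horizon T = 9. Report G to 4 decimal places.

G = 5.2315

t=0: π = [0.3333, 0.3333, 0.1667, 0.1667], E[r] = 0.5000, γ^t·E[r] = 0.500000, running G = 0.500000
t=1: π = [0.2361, 0.2778, 0.2222, 0.2639], E[r] = 0.9167, γ^t·E[r] = 0.825000, running G = 1.325000
t=2: π = [0.2350, 0.2836, 0.2095, 0.2720], E[r] = 0.9167, γ^t·E[r] = 0.742500, running G = 2.067500
t=3: π = [0.2378, 0.2809, 0.2099, 0.2715], E[r] = 0.9288, γ^t·E[r] = 0.677109, running G = 2.744609
t=4: π = [0.2376, 0.2814, 0.2099, 0.2711], E[r] = 0.9253, γ^t·E[r] = 0.607120, running G = 3.351730
t=5: π = [0.2376, 0.2813, 0.2099, 0.2711], E[r] = 0.9257, γ^t·E[r] = 0.546600, running G = 3.898330
t=6: π = [0.2376, 0.2813, 0.2099, 0.2711], E[r] = 0.9256, γ^t·E[r] = 0.491928, running G = 4.390258
t=7: π = [0.2376, 0.2813, 0.2099, 0.2711], E[r] = 0.9257, γ^t·E[r] = 0.442739, running G = 4.832997
t=8: π = [0.2376, 0.2813, 0.2099, 0.2711], E[r] = 0.9257, γ^t·E[r] = 0.398464, running G = 5.231462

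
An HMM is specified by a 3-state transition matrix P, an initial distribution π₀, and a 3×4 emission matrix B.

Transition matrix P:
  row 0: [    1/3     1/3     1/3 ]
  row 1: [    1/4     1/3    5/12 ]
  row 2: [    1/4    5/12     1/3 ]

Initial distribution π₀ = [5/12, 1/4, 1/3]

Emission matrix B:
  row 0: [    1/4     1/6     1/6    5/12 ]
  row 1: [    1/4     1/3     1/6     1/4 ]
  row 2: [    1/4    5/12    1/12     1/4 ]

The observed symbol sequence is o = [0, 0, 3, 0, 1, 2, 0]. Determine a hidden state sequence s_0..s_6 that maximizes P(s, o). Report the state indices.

t=0: δ = [1.042e-01, 6.250e-02, 8.333e-02]  (obs o_0=0)
t=1: δ = [8.681e-03, 8.681e-03, 8.681e-03]  ψ = [0, 0, 0]  (obs o_1=0)
t=2: δ = [1.206e-03, 9.042e-04, 9.042e-04]  ψ = [0, 2, 1]  (obs o_2=3)
t=3: δ = [1.005e-04, 1.005e-04, 1.005e-04]  ψ = [0, 0, 0]  (obs o_3=0)
t=4: δ = [5.582e-06, 1.395e-05, 1.744e-05]  ψ = [0, 2, 1]  (obs o_4=1)
t=5: δ = [7.268e-07, 1.211e-06, 4.845e-07]  ψ = [2, 2, 1]  (obs o_5=2)
t=6: δ = [7.571e-08, 1.009e-07, 1.262e-07]  ψ = [1, 1, 1]  (obs o_6=0)
backtrack: best end state = 2; path = [0, 0, 0, 1, 2, 1, 2]

path = [0, 0, 0, 1, 2, 1, 2]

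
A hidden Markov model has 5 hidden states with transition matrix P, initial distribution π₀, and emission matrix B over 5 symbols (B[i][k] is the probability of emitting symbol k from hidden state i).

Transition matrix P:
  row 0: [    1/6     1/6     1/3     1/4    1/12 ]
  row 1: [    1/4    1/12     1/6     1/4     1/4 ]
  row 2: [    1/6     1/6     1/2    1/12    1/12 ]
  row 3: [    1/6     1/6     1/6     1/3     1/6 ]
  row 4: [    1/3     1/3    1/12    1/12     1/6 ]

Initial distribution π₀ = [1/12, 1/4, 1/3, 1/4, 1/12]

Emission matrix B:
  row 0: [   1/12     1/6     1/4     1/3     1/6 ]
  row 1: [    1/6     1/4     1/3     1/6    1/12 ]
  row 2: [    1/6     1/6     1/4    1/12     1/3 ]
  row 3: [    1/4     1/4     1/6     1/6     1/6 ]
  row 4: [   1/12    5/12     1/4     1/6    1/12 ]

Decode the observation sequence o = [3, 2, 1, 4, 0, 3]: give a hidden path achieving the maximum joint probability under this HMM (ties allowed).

t=0: δ = [2.778e-02, 4.167e-02, 2.778e-02, 4.167e-02, 1.389e-02]  (obs o_0=3)
t=1: δ = [2.604e-03, 2.315e-03, 3.472e-03, 2.315e-03, 2.604e-03]  ψ = [1, 3, 2, 3, 1]  (obs o_1=2)
t=2: δ = [1.447e-04, 2.170e-04, 2.894e-04, 1.929e-04, 2.411e-04]  ψ = [4, 4, 2, 3, 1]  (obs o_2=1)
t=3: δ = [1.340e-05, 6.698e-06, 4.823e-05, 1.072e-05, 4.521e-06]  ψ = [4, 4, 2, 3, 1]  (obs o_3=4)
t=4: δ = [6.698e-07, 1.340e-06, 4.019e-06, 1.005e-06, 3.349e-07]  ψ = [2, 2, 2, 2, 2]  (obs o_4=0)
t=5: δ = [2.233e-07, 1.116e-07, 1.674e-07, 5.582e-08, 5.582e-08]  ψ = [2, 2, 2, 1, 1]  (obs o_5=3)
backtrack: best end state = 0; path = [2, 2, 2, 2, 2, 0]

path = [2, 2, 2, 2, 2, 0]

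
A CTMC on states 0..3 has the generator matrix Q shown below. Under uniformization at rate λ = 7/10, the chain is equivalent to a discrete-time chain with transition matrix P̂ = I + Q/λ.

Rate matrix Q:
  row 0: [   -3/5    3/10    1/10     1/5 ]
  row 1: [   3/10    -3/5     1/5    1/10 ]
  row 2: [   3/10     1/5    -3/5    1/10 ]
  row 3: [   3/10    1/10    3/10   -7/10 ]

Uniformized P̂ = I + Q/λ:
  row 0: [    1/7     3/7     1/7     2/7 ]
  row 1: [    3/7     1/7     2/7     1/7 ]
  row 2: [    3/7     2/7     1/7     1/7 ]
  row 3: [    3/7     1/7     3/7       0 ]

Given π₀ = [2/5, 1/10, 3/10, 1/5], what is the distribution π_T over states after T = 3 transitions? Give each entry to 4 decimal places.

t=0: π = [0.4000, 0.1000, 0.3000, 0.2000]
t=1: π = [0.3143, 0.3000, 0.2143, 0.1714]
t=2: π = [0.3388, 0.2633, 0.2347, 0.1633]
t=3: π = [0.3318, 0.2732, 0.2271, 0.1679]

π = [0.3318, 0.2732, 0.2271, 0.1679]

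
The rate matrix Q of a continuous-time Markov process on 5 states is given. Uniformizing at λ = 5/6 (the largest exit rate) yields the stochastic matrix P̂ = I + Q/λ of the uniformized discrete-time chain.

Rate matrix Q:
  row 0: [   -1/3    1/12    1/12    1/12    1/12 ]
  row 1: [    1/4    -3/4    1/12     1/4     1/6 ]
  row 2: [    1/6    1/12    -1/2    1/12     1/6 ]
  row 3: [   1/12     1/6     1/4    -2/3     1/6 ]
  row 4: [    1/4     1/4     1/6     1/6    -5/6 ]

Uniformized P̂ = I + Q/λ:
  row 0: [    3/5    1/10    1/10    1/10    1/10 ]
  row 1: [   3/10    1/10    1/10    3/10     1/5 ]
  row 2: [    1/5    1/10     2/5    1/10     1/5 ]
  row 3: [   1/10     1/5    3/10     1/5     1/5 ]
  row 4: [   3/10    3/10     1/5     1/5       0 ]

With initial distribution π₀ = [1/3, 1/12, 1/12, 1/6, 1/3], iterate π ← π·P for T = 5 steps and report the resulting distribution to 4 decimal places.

t=0: π = [0.3333, 0.0833, 0.0833, 0.1667, 0.3333]
t=1: π = [0.3583, 0.1833, 0.1917, 0.1667, 0.1000]
t=2: π = [0.3550, 0.1367, 0.2008, 0.1633, 0.1442]
t=3: π = [0.3538, 0.1452, 0.2073, 0.1581, 0.1357]
t=4: π = [0.3538, 0.1429, 0.2074, 0.1584, 0.1375]
t=5: π = [0.3537, 0.1433, 0.2076, 0.1582, 0.1371]

π = [0.3537, 0.1433, 0.2076, 0.1582, 0.1371]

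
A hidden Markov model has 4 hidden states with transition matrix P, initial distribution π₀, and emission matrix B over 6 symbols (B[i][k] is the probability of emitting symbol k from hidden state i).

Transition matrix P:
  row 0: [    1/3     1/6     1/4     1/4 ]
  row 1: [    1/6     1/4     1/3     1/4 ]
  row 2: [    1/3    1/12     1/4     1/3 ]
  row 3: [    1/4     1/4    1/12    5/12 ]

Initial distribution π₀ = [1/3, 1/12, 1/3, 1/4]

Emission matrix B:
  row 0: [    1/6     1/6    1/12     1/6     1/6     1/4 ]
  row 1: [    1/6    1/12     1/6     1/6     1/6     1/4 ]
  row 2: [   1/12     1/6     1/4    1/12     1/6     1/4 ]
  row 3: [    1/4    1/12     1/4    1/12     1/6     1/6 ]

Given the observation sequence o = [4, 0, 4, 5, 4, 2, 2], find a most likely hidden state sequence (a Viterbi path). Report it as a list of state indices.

t=0: δ = [5.556e-02, 1.389e-02, 5.556e-02, 4.167e-02]  (obs o_0=4)
t=1: δ = [3.086e-03, 1.736e-03, 1.157e-03, 4.630e-03]  ψ = [0, 3, 0, 2]  (obs o_1=0)
t=2: δ = [1.929e-04, 1.929e-04, 1.286e-04, 3.215e-04]  ψ = [3, 3, 0, 3]  (obs o_2=4)
t=3: δ = [2.009e-05, 2.009e-05, 1.608e-05, 2.233e-05]  ψ = [3, 3, 1, 3]  (obs o_3=5)
t=4: δ = [1.116e-06, 9.303e-07, 1.116e-06, 1.550e-06]  ψ = [0, 3, 1, 3]  (obs o_4=4)
t=5: δ = [3.230e-08, 6.460e-08, 7.752e-08, 1.615e-07]  ψ = [3, 3, 1, 3]  (obs o_5=2)
t=6: δ = [3.365e-09, 6.729e-09, 5.384e-09, 1.682e-08]  ψ = [3, 3, 1, 3]  (obs o_6=2)
backtrack: best end state = 3; path = [2, 3, 3, 3, 3, 3, 3]

path = [2, 3, 3, 3, 3, 3, 3]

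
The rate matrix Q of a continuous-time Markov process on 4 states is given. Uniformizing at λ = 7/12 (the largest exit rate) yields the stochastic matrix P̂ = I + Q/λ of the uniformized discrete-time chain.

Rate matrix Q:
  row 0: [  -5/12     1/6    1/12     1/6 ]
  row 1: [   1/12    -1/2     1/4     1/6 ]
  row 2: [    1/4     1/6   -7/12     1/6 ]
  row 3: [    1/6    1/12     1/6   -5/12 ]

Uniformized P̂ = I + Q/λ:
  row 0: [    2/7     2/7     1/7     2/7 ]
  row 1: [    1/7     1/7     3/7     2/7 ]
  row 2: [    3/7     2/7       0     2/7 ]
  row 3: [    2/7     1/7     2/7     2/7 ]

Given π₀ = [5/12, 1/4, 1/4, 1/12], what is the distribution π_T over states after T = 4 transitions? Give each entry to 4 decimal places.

π = [0.2853, 0.2142, 0.2148, 0.2857]

t=0: π = [0.4167, 0.2500, 0.2500, 0.0833]
t=1: π = [0.2857, 0.2381, 0.1905, 0.2857]
t=2: π = [0.2789, 0.2109, 0.2245, 0.2857]
t=3: π = [0.2877, 0.2148, 0.2119, 0.2857]
t=4: π = [0.2853, 0.2142, 0.2148, 0.2857]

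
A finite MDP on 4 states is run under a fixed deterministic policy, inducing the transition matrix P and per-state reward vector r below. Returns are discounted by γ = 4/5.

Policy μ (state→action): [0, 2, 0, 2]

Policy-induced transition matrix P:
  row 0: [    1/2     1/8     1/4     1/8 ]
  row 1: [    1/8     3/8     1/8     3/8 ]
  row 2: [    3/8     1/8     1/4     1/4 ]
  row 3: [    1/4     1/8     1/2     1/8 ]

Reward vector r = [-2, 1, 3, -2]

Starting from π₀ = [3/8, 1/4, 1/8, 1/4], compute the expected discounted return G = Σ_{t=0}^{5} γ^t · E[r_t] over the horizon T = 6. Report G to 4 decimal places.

G = -0.8355

t=0: π = [0.3750, 0.2500, 0.1250, 0.2500], E[r] = -0.6250, γ^t·E[r] = -0.625000, running G = -0.625000
t=1: π = [0.3281, 0.1875, 0.2813, 0.2031], E[r] = -0.0313, γ^t·E[r] = -0.025000, running G = -0.650000
t=2: π = [0.3438, 0.1719, 0.2773, 0.2070], E[r] = -0.0977, γ^t·E[r] = -0.062500, running G = -0.712500
t=3: π = [0.3491, 0.1680, 0.2803, 0.2026], E[r] = -0.0947, γ^t·E[r] = -0.048500, running G = -0.761000
t=4: π = [0.3513, 0.1670, 0.2797, 0.2020], E[r] = -0.1007, γ^t·E[r] = -0.041250, running G = -0.802250
t=5: π = [0.3519, 0.1667, 0.2796, 0.2017], E[r] = -0.1016, γ^t·E[r] = -0.033290, running G = -0.835540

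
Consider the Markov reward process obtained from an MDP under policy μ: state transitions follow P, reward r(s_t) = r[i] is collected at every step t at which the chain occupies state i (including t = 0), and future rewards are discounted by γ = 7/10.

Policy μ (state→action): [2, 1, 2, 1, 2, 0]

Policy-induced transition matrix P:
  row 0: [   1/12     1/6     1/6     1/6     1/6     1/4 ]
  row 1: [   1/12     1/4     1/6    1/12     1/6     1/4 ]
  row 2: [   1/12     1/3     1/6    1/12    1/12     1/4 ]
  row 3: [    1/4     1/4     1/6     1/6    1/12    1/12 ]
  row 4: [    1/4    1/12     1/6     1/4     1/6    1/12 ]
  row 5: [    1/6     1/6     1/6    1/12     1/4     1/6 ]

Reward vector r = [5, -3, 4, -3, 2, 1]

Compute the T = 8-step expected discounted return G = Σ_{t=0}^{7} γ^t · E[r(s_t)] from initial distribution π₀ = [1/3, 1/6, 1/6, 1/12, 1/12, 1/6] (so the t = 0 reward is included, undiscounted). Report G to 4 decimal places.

G = 3.7452

t=0: π = [0.3333, 0.1667, 0.1667, 0.0833, 0.0833, 0.1667], E[r] = 1.9167, γ^t·E[r] = 1.916667, running G = 1.916667
t=1: π = [0.1250, 0.2083, 0.1667, 0.1319, 0.1597, 0.2083], E[r] = 0.7986, γ^t·E[r] = 0.559028, running G = 2.475694
t=2: π = [0.1493, 0.2095, 0.1667, 0.1314, 0.1591, 0.1840], E[r] = 0.8929, γ^t·E[r] = 0.437541, running G = 2.913235
t=3: π = [0.1471, 0.2096, 0.1667, 0.1332, 0.1572, 0.1862], E[r] = 0.8742, γ^t·E[r] = 0.299844, running G = 3.213079
t=4: π = [0.1473, 0.2099, 0.1667, 0.1329, 0.1572, 0.1861], E[r] = 0.8750, γ^t·E[r] = 0.210087, running G = 3.423165
t=5: π = [0.1472, 0.2099, 0.1667, 0.1329, 0.1572, 0.1861], E[r] = 0.8748, γ^t·E[r] = 0.147027, running G = 3.570193
t=6: π = [0.1472, 0.2099, 0.1667, 0.1329, 0.1572, 0.1861], E[r] = 0.8749, γ^t·E[r] = 0.102926, running G = 3.673119
t=7: π = [0.1472, 0.2099, 0.1667, 0.1329, 0.1572, 0.1861], E[r] = 0.8749, γ^t·E[r] = 0.072048, running G = 3.745167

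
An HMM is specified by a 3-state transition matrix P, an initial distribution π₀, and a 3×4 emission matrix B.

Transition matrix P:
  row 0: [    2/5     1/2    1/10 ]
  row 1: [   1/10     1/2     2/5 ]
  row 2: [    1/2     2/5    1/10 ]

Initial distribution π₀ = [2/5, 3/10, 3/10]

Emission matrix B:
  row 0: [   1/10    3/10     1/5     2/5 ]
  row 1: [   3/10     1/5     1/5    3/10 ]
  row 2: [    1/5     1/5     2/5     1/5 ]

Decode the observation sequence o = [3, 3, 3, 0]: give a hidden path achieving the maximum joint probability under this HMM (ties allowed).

t=0: δ = [1.600e-01, 9.000e-02, 6.000e-02]  (obs o_0=3)
t=1: δ = [2.560e-02, 2.400e-02, 7.200e-03]  ψ = [0, 0, 1]  (obs o_1=3)
t=2: δ = [4.096e-03, 3.840e-03, 1.920e-03]  ψ = [0, 0, 1]  (obs o_2=3)
t=3: δ = [1.638e-04, 6.144e-04, 3.072e-04]  ψ = [0, 0, 1]  (obs o_3=0)
backtrack: best end state = 1; path = [0, 0, 0, 1]

path = [0, 0, 0, 1]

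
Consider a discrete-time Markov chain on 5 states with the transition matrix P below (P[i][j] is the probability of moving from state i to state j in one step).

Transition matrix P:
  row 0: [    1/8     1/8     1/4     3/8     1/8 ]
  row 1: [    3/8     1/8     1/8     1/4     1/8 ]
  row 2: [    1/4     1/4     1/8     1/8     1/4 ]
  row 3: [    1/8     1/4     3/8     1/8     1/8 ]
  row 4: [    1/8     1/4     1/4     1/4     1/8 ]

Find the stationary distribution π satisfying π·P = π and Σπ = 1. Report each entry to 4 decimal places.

π = [0.2030, 0.1997, 0.2245, 0.2198, 0.1531]

Balance equations π_j = Σ_i π_i·P[i][j]:
  π_0 = 1/8·π_0 + 3/8·π_1 + 1/4·π_2 + 1/8·π_3 + 1/8·π_4
  π_1 = 1/8·π_0 + 1/8·π_1 + 1/4·π_2 + 1/4·π_3 + 1/4·π_4
  π_2 = 1/4·π_0 + 1/8·π_1 + 1/8·π_2 + 3/8·π_3 + 1/4·π_4
  π_3 = 3/8·π_0 + 1/4·π_1 + 1/8·π_2 + 1/8·π_3 + 1/4·π_4
  normalize: π_0 + π_1 + π_2 + π_3 + π_4 = 1
Solving the linear system gives exactly π = [614/3025, 604/3025, 679/3025, 133/605, 463/3025].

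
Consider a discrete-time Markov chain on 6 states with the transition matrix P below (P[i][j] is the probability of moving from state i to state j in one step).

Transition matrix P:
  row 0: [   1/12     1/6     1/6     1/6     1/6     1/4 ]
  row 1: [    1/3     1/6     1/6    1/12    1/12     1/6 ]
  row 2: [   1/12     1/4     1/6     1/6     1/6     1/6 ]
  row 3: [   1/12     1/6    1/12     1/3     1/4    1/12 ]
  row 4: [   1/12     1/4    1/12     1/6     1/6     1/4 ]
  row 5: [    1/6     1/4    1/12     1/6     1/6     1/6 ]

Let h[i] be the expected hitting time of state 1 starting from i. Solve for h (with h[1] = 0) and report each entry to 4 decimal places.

h = [4.8135, 0.0000, 4.4408, 4.8820, 4.4434, 4.4719]

First-step conditioning: h[1] = 0; for i ≠ 1, h[i] = 1 + Σ_k P[i][k]·h[k].
  h[0] = 1 + 1/12·h[0] + 1/6·h[2] + 1/6·h[3] + 1/6·h[4] + 1/4·h[5]
  h[2] = 1 + 1/12·h[0] + 1/6·h[2] + 1/6·h[3] + 1/6·h[4] + 1/6·h[5]
  h[3] = 1 + 1/12·h[0] + 1/12·h[2] + 1/3·h[3] + 1/4·h[4] + 1/12·h[5]
  h[4] = 1 + 1/12·h[0] + 1/12·h[2] + 1/6·h[3] + 1/6·h[4] + 1/4·h[5]
  h[5] = 1 + 1/6·h[0] + 1/12·h[2] + 1/6·h[3] + 1/6·h[4] + 1/6·h[5]
Solving the 5×5 linear system over states ≠ 1 gives exactly h = [22320/4637, 0, 20592/4637, 22638/4637, 20604/4637, 20736/4637] (h[1] = 0 is the target).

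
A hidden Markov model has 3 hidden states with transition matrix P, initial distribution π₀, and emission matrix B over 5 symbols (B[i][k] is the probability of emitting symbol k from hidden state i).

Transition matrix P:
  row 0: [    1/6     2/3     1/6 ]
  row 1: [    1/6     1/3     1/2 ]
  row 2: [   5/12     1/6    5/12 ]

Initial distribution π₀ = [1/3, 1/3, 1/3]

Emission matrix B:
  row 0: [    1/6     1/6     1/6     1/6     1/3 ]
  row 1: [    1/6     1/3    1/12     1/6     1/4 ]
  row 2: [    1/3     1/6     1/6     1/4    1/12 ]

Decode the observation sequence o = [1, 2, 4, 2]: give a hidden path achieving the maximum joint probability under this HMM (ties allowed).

t=0: δ = [5.556e-02, 1.111e-01, 5.556e-02]  (obs o_0=1)
t=1: δ = [3.858e-03, 3.086e-03, 9.259e-03]  ψ = [2, 0, 1]  (obs o_1=2)
t=2: δ = [1.286e-03, 6.430e-04, 3.215e-04]  ψ = [2, 0, 2]  (obs o_2=4)
t=3: δ = [3.572e-05, 7.144e-05, 5.358e-05]  ψ = [0, 0, 1]  (obs o_3=2)
backtrack: best end state = 1; path = [1, 2, 0, 1]

path = [1, 2, 0, 1]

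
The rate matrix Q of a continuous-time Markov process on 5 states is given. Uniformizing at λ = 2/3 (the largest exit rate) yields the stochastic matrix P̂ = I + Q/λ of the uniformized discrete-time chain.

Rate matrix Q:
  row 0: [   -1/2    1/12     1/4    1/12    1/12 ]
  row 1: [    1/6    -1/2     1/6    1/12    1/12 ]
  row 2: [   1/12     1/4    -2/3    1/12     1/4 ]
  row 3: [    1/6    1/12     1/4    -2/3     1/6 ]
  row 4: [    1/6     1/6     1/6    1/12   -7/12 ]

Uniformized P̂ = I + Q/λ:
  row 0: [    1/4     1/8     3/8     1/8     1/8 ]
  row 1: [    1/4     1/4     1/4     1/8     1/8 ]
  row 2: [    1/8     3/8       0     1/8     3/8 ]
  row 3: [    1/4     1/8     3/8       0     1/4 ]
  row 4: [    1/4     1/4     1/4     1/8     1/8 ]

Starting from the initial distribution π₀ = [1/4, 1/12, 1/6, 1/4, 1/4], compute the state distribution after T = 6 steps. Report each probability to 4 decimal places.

π = [0.2208, 0.2377, 0.2332, 0.1111, 0.1972]

t=0: π = [0.2500, 0.0833, 0.1667, 0.2500, 0.2500]
t=1: π = [0.2292, 0.2083, 0.2708, 0.0938, 0.1979]
t=2: π = [0.2161, 0.2435, 0.2227, 0.1133, 0.2044]
t=3: π = [0.2222, 0.2367, 0.2355, 0.1108, 0.1948]
t=4: π = [0.2206, 0.2378, 0.2327, 0.1111, 0.1977]
t=5: π = [0.2209, 0.2376, 0.2333, 0.1111, 0.1971]
t=6: π = [0.2208, 0.2377, 0.2332, 0.1111, 0.1972]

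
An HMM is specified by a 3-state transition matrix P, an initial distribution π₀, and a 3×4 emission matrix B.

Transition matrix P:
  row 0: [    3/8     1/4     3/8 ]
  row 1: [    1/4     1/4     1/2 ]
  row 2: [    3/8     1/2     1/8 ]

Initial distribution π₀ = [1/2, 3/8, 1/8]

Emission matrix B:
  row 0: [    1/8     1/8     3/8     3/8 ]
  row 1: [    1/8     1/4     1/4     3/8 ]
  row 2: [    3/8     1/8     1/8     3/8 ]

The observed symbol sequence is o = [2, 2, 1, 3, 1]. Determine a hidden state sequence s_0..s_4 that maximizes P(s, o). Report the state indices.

t=0: δ = [1.875e-01, 9.375e-02, 1.562e-02]  (obs o_0=2)
t=1: δ = [2.637e-02, 1.172e-02, 8.789e-03]  ψ = [0, 0, 0]  (obs o_1=2)
t=2: δ = [1.236e-03, 1.648e-03, 1.236e-03]  ψ = [0, 0, 0]  (obs o_2=1)
t=3: δ = [1.738e-04, 2.317e-04, 3.090e-04]  ψ = [0, 2, 1]  (obs o_3=3)
t=4: δ = [1.448e-05, 3.862e-05, 1.448e-05]  ψ = [2, 2, 1]  (obs o_4=1)
backtrack: best end state = 1; path = [0, 0, 1, 2, 1]

path = [0, 0, 1, 2, 1]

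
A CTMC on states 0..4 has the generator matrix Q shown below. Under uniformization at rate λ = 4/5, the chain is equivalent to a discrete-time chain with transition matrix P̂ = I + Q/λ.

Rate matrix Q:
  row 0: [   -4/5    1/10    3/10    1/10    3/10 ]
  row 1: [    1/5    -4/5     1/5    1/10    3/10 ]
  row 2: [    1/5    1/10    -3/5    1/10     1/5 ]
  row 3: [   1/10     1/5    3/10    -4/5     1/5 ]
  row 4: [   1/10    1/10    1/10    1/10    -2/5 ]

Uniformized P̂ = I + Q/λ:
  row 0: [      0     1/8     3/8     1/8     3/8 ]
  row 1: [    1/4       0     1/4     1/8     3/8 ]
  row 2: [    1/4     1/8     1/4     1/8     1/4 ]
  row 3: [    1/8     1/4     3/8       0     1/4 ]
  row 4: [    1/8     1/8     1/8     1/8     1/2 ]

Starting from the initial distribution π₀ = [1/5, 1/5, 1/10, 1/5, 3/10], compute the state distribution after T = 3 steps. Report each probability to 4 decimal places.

t=0: π = [0.2000, 0.2000, 0.1000, 0.2000, 0.3000]
t=1: π = [0.1375, 0.1250, 0.2625, 0.1000, 0.3750]
t=2: π = [0.1563, 0.1219, 0.2328, 0.1125, 0.3766]
t=3: π = [0.1498, 0.1238, 0.2365, 0.1109, 0.3789]

π = [0.1498, 0.1238, 0.2365, 0.1109, 0.3789]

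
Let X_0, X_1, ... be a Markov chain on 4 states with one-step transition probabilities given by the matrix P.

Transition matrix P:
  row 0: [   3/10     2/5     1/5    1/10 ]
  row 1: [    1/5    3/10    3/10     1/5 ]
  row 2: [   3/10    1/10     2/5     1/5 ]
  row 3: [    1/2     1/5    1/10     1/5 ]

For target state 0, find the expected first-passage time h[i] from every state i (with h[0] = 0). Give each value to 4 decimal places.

h = [0.0000, 3.4615, 3.0769, 2.5000]

First-step conditioning: h[0] = 0; for i ≠ 0, h[i] = 1 + Σ_k P[i][k]·h[k].
  h[1] = 1 + 3/10·h[1] + 3/10·h[2] + 1/5·h[3]
  h[2] = 1 + 1/10·h[1] + 2/5·h[2] + 1/5·h[3]
  h[3] = 1 + 1/5·h[1] + 1/10·h[2] + 1/5·h[3]
Solving the 3×3 linear system over states ≠ 0 gives exactly h = [0, 45/13, 40/13, 5/2] (h[0] = 0 is the target).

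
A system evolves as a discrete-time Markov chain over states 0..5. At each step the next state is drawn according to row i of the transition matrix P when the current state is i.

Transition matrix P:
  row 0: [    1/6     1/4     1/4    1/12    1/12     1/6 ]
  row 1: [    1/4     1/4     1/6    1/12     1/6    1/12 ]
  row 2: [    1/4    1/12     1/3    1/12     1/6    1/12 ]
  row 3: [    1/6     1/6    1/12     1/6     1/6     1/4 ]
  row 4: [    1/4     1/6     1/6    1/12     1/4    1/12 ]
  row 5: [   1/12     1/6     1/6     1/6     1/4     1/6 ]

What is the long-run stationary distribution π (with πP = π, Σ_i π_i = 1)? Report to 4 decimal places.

Balance equations π_j = Σ_i π_i·P[i][j]:
  π_0 = 1/6·π_0 + 1/4·π_1 + 1/4·π_2 + 1/6·π_3 + 1/4·π_4 + 1/12·π_5
  π_1 = 1/4·π_0 + 1/4·π_1 + 1/12·π_2 + 1/6·π_3 + 1/6·π_4 + 1/6·π_5
  π_2 = 1/4·π_0 + 1/6·π_1 + 1/3·π_2 + 1/12·π_3 + 1/6·π_4 + 1/6·π_5
  π_3 = 1/12·π_0 + 1/12·π_1 + 1/12·π_2 + 1/6·π_3 + 1/12·π_4 + 1/6·π_5
  π_4 = 1/12·π_0 + 1/6·π_1 + 1/6·π_2 + 1/6·π_3 + 1/4·π_4 + 1/4·π_5
  normalize: π_0 + π_1 + π_2 + π_3 + π_4 + π_5 = 1
Solving the linear system gives exactly π = [319/1570, 7823/43175, 1649/7850, 161/1570, 1511/8635, 201/1570].

π = [0.2032, 0.1812, 0.2101, 0.1025, 0.1750, 0.1280]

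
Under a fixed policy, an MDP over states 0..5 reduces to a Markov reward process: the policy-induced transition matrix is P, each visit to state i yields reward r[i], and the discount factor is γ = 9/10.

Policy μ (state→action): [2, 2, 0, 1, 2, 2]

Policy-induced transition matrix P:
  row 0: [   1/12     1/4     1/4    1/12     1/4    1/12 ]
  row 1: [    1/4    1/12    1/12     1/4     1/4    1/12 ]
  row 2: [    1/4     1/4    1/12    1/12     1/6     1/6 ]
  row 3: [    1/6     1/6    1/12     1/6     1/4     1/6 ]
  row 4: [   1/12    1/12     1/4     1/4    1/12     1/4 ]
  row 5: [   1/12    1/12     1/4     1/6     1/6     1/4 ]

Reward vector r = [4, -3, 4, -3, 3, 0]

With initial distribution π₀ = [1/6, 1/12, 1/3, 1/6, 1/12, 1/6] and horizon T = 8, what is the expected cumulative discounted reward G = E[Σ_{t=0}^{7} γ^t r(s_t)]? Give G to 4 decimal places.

G = 5.6984

t=0: π = [0.1667, 0.0833, 0.3333, 0.1667, 0.0833, 0.1667], E[r] = 1.5000, γ^t·E[r] = 1.500000, running G = 1.500000
t=1: π = [0.1667, 0.1806, 0.1528, 0.1389, 0.1944, 0.1667], E[r] = 0.9028, γ^t·E[r] = 0.812500, running G = 2.312500
t=2: π = [0.1505, 0.1481, 0.1713, 0.1713, 0.1910, 0.1678], E[r] = 0.9016, γ^t·E[r] = 0.730313, running G = 3.042813
t=3: π = [0.1508, 0.1512, 0.1682, 0.1681, 0.1899, 0.1717], E[r] = 0.8879, γ^t·E[r] = 0.647297, running G = 3.690109
t=4: π = [0.1506, 0.1505, 0.1687, 0.1685, 0.1900, 0.1716], E[r] = 0.8903, γ^t·E[r] = 0.584118, running G = 4.274227
t=5: π = [0.1506, 0.1506, 0.1687, 0.1684, 0.1900, 0.1717], E[r] = 0.8900, γ^t·E[r] = 0.525517, running G = 4.799744
t=6: π = [0.1506, 0.1506, 0.1687, 0.1684, 0.1900, 0.1717], E[r] = 0.8900, γ^t·E[r] = 0.472998, running G = 5.272742
t=7: π = [0.1506, 0.1506, 0.1687, 0.1684, 0.1900, 0.1717], E[r] = 0.8900, γ^t·E[r] = 0.425696, running G = 5.698437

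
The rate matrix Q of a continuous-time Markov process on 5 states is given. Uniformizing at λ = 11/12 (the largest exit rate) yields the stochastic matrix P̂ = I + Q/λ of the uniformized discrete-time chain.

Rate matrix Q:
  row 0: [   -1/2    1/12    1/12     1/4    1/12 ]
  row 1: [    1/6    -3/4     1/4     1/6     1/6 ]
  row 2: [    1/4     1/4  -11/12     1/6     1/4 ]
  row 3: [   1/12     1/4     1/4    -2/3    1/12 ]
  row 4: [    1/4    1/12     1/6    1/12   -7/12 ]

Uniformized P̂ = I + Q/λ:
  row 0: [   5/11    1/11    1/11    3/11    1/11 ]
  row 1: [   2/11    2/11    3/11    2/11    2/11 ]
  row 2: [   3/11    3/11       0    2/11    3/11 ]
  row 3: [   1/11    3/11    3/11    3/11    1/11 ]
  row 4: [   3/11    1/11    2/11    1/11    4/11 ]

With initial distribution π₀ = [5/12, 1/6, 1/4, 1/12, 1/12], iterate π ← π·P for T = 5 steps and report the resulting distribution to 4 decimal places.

t=0: π = [0.4167, 0.1667, 0.2500, 0.0833, 0.0833]
t=1: π = [0.3182, 0.1667, 0.1212, 0.2197, 0.1742]
t=2: π = [0.2755, 0.1680, 0.1660, 0.2149, 0.1756]
t=3: π = [0.2685, 0.1754, 0.1614, 0.2104, 0.1843]
t=4: π = [0.2673, 0.1745, 0.1631, 0.2086, 0.1865]
t=5: π = [0.2675, 0.1744, 0.1627, 0.2081, 0.1873]

π = [0.2675, 0.1744, 0.1627, 0.2081, 0.1873]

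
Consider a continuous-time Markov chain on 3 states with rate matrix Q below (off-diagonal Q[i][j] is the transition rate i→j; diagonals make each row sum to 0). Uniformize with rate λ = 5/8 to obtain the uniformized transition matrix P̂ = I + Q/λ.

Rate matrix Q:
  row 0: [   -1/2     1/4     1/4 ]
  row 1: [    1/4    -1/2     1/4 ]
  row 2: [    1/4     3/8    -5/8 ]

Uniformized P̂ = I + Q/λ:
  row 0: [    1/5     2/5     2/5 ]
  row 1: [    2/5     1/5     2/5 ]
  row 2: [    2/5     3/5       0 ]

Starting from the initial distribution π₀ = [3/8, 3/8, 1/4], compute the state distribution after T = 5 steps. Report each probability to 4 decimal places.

π = [0.3333, 0.3806, 0.2861]

t=0: π = [0.3750, 0.3750, 0.2500]
t=1: π = [0.3250, 0.3750, 0.3000]
t=2: π = [0.3350, 0.3850, 0.2800]
t=3: π = [0.3330, 0.3790, 0.2880]
t=4: π = [0.3334, 0.3818, 0.2848]
t=5: π = [0.3333, 0.3806, 0.2861]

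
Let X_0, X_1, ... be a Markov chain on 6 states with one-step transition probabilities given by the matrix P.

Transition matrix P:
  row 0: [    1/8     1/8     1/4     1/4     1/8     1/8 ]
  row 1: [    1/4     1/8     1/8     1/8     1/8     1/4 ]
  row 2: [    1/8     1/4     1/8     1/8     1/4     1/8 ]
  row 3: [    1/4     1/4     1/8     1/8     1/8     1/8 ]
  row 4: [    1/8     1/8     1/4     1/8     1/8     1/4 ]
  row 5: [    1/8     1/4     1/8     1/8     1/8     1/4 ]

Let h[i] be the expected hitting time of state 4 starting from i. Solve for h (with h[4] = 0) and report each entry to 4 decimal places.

First-step conditioning: h[4] = 0; for i ≠ 4, h[i] = 1 + Σ_k P[i][k]·h[k].
  h[0] = 1 + 1/8·h[0] + 1/8·h[1] + 1/4·h[2] + 1/4·h[3] + 1/8·h[5]
  h[1] = 1 + 1/4·h[0] + 1/8·h[1] + 1/8·h[2] + 1/8·h[3] + 1/4·h[5]
  h[2] = 1 + 1/8·h[0] + 1/4·h[1] + 1/8·h[2] + 1/8·h[3] + 1/8·h[5]
  h[3] = 1 + 1/4·h[0] + 1/4·h[1] + 1/8·h[2] + 1/8·h[3] + 1/8·h[5]
  h[5] = 1 + 1/8·h[0] + 1/4·h[1] + 1/8·h[2] + 1/8·h[3] + 1/4·h[5]
Solving the 5×5 linear system over states ≠ 4 gives exactly h = [4528/659, 4592/659, 4025/659, 4591/659, 0, 4600/659] (h[4] = 0 is the target).

h = [6.8710, 6.9681, 6.1077, 6.9666, 0.0000, 6.9803]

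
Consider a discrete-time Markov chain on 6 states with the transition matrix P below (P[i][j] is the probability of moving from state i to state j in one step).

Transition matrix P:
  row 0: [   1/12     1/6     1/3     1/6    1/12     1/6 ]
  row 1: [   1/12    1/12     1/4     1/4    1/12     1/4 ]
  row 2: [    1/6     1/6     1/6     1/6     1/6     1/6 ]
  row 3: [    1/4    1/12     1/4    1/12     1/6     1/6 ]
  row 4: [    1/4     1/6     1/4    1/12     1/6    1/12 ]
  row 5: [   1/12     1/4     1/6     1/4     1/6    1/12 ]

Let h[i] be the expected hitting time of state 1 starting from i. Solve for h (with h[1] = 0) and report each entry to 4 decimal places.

h = [6.0332, 0.0000, 6.0330, 6.4971, 6.0300, 5.6046]

First-step conditioning: h[1] = 0; for i ≠ 1, h[i] = 1 + Σ_k P[i][k]·h[k].
  h[0] = 1 + 1/12·h[0] + 1/3·h[2] + 1/6·h[3] + 1/12·h[4] + 1/6·h[5]
  h[2] = 1 + 1/6·h[0] + 1/6·h[2] + 1/6·h[3] + 1/6·h[4] + 1/6·h[5]
  h[3] = 1 + 1/4·h[0] + 1/4·h[2] + 1/12·h[3] + 1/6·h[4] + 1/6·h[5]
  h[4] = 1 + 1/4·h[0] + 1/4·h[2] + 1/12·h[3] + 1/6·h[4] + 1/12·h[5]
  h[5] = 1 + 1/12·h[0] + 1/6·h[2] + 1/4·h[3] + 1/6·h[4] + 1/12·h[5]
Solving the 5×5 linear system over states ≠ 1 gives exactly h = [159198/26387, 0, 159192/26387, 171438/26387, 159114/26387, 147888/26387] (h[1] = 0 is the target).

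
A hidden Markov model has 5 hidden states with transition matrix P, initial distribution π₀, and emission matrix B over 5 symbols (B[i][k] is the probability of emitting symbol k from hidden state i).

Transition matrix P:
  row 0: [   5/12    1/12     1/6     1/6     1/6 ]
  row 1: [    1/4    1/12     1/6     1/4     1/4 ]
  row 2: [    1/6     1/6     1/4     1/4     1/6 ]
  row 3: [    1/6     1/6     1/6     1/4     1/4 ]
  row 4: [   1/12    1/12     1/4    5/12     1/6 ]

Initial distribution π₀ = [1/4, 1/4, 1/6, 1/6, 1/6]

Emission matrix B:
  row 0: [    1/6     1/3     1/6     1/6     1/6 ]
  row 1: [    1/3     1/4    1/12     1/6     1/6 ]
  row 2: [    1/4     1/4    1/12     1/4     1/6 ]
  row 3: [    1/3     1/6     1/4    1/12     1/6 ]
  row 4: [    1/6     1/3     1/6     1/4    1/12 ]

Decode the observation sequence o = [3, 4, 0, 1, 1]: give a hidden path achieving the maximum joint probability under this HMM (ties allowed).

path = [0, 0, 0, 0, 0]

t=0: δ = [4.167e-02, 4.167e-02, 4.167e-02, 1.389e-02, 4.167e-02]  (obs o_0=3)
t=1: δ = [2.894e-03, 1.157e-03, 1.736e-03, 2.894e-03, 8.681e-04]  ψ = [0, 2, 2, 4, 1]  (obs o_1=4)
t=2: δ = [2.009e-04, 1.608e-04, 1.206e-04, 2.411e-04, 1.206e-04]  ψ = [0, 3, 0, 3, 3]  (obs o_2=0)
t=3: δ = [2.791e-05, 1.005e-05, 1.005e-05, 1.005e-05, 2.009e-05]  ψ = [0, 3, 3, 3, 3]  (obs o_3=1)
t=4: δ = [3.876e-06, 5.814e-07, 1.256e-06, 1.395e-06, 1.550e-06]  ψ = [0, 0, 4, 4, 0]  (obs o_4=1)
backtrack: best end state = 0; path = [0, 0, 0, 0, 0]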